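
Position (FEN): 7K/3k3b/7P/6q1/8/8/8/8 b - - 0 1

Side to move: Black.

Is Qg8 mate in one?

yes

After Qg8: white king on h8; in check: yes, from the black queen on g8.
King squares — g7: attacked by Qg8; h7: attacked by Qg8; g8: attacked by Bh7.
White has no legal moves → checkmate.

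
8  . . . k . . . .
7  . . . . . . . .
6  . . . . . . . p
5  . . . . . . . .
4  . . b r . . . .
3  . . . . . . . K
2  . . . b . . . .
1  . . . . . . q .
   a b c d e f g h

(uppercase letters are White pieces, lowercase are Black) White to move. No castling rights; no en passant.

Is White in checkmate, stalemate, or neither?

White to move; white king on h3.
In check: no.
King squares — g2: attacked by Qg1; h2: attacked by Qg1; g3: attacked by Qg1; g4: attacked by Qg1; h4: attacked by Rd4.
Legal moves for White: none.
Not in check and no legal moves → stalemate.

stalemate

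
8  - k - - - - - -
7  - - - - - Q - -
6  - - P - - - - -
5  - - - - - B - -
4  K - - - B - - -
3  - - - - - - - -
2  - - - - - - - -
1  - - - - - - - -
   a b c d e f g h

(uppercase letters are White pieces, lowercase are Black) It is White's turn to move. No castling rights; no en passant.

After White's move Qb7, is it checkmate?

yes

After Qb7: black king on b8; in check: yes, from the white queen on b7.
King squares — a7: attacked by Qb7; b7: attacked by Pc6; c7: attacked by Qb7; a8: attacked by Qb7; c8: attacked by Bf5.
Black has no legal moves → checkmate.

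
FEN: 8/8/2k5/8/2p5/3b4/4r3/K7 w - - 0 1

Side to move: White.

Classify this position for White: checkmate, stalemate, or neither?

White to move; white king on a1.
In check: no.
King squares — b1: attacked by Bd3; a2: attacked by Re2; b2: attacked by Re2.
Legal moves for White: none.
Not in check and no legal moves → stalemate.

stalemate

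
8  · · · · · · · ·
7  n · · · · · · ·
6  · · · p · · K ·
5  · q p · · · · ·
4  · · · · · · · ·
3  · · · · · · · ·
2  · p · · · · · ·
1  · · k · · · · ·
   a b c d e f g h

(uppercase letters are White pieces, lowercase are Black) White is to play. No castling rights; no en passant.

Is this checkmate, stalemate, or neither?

White to move; white king on g6.
In check: no.
Legal moves for White: Kh7, Kg7, Kf7, Kh6, Kf6, Kh5, Kg5, Kf5.
White has 8 legal moves and is not in check → neither.

neither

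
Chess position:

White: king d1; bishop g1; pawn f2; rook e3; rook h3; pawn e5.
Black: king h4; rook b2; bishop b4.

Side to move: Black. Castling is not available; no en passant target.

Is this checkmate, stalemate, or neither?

Black to move; black king on h4.
In check: yes, from the white rook on h3.
King squares — g3: attacked by Pf2; h3: attacked by Re3; g4: available; g5: available; h5: attacked by Rh3.
Legal moves for Black: Kg5, Kg4.
Black is in check but has 2 legal moves → neither.

neither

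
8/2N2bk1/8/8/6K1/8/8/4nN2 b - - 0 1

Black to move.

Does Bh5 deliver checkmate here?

no

After Bh5: white king on g4; in check: yes, from the black bishop on h5.
White has 7 legal replies: Kxh5, Kg5, Kf5, Kh4, Kf4, Kh3, Kg3.
In check but a legal move exists → not checkmate.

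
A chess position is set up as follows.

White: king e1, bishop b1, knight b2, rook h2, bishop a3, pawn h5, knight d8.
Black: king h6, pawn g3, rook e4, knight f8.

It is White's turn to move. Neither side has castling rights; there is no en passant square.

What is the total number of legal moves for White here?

White to move; king on e1.
In check: yes, from the black rook on e4.
Legal moves: Kd2, Kf1, Kd1, Re2, Bxe4.
Count: 5.

5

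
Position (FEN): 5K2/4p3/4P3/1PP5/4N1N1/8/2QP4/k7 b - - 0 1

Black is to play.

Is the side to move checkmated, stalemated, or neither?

stalemate

Black to move; black king on a1.
In check: no.
King squares — b1: attacked by Qc2; a2: attacked by Qc2; b2: attacked by Qc2.
Legal moves for Black: none.
Not in check and no legal moves → stalemate.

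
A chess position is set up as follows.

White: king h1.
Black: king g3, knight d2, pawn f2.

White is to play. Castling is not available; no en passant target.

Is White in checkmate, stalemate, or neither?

White to move; white king on h1.
In check: no.
King squares — g1: attacked by Pf2; g2: attacked by Kg3; h2: attacked by Kg3.
Legal moves for White: none.
Not in check and no legal moves → stalemate.

stalemate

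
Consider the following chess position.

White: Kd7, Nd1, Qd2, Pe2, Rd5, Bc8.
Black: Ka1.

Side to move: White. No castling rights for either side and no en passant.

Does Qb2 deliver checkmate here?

yes

After Qb2: black king on a1; in check: yes, from the white queen on b2.
King squares — b1: attacked by Qb2; a2: attacked by Qb2; b2: attacked by Nd1.
Black has no legal moves → checkmate.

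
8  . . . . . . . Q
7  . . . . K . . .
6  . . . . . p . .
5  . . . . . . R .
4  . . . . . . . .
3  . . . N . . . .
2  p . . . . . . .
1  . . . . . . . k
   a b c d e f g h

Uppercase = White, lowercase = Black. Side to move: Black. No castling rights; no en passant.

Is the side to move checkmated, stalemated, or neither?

checkmate

Black to move; black king on h1.
In check: yes, from the white queen on h8.
King squares — g1: attacked by Rg5; g2: attacked by Rg5; h2: attacked by Qh8.
Legal moves for Black: none.
In check with no legal moves → checkmate.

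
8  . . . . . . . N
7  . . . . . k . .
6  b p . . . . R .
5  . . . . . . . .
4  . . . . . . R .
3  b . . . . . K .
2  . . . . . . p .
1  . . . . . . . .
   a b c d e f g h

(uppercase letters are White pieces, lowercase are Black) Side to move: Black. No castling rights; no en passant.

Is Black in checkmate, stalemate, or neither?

neither

Black to move; black king on f7.
In check: yes, from the white knight on h8.
King squares — e6: attacked by Rg6; f6: attacked by Rg6; g6: attacked by Rg4; e7: available; g7: attacked by Rg6; e8: available; f8: available; g8: attacked by Rg6.
Legal moves for Black: Kf8, Ke8, Ke7.
Black is in check but has 3 legal moves → neither.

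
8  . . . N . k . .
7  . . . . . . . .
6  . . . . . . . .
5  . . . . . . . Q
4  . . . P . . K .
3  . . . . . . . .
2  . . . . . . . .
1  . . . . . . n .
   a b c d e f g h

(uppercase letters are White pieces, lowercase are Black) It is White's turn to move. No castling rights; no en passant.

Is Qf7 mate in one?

After Qf7: black king on f8; in check: yes, from the white queen on f7.
King squares — e7: attacked by Qf7; f7: attacked by Nd8; g7: attacked by Qf7; e8: attacked by Qf7; g8: attacked by Qf7.
Black has no legal moves → checkmate.

yes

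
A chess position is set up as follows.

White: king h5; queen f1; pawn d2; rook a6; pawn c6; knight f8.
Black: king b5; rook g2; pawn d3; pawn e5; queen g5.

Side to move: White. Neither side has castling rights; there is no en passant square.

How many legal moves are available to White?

0

White to move; king on h5.
In check: yes, from the black queen on g5.
Legal moves: none.
Count: 0.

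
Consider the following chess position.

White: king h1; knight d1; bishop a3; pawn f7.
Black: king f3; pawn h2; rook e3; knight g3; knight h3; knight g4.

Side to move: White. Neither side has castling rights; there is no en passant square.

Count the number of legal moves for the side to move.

White to move; king on h1.
In check: yes, from the black knight on g3.
Legal moves: none.
Count: 0.

0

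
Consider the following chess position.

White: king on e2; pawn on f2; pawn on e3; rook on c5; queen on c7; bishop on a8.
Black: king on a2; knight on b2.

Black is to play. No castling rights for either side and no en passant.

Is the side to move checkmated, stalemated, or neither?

neither

Black to move; black king on a2.
In check: no.
Legal moves for Black: Nc4, Na4, Nd3, Nd1, Kb3, Ka3, Kb1, Ka1.
Black has 8 legal moves and is not in check → neither.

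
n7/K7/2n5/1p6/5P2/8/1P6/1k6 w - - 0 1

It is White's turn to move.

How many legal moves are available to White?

3

White to move; king on a7.
In check: yes, from the black knight on c6.
Legal moves: Kxa8, Kb7, Ka6.
Count: 3.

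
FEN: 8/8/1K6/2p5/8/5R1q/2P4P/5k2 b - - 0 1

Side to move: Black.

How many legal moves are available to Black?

Black to move; king on f1.
In check: yes, from the white rook on f3.
Legal moves: Kg2, Ke2, Kg1, Ke1, Qxf3.
Count: 5.

5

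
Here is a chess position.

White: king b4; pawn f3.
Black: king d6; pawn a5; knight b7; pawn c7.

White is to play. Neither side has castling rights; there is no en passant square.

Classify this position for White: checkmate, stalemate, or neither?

neither

White to move; white king on b4.
In check: yes, from the black pawn on a5.
Legal moves for White: Kb5, Kc4, Ka4, Kc3, Kb3, Ka3.
White is in check but has 6 legal moves → neither.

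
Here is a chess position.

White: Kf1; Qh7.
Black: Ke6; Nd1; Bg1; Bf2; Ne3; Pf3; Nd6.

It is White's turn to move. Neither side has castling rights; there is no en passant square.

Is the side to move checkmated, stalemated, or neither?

White to move; white king on f1.
In check: yes, from the black knight on e3.
King squares — e1: attacked by Bf2; g1: attacked by Bf2; e2: attacked by Pf3; f2: attacked by Nd1; g2: attacked by Ne3.
Legal moves for White: none.
In check with no legal moves → checkmate.

checkmate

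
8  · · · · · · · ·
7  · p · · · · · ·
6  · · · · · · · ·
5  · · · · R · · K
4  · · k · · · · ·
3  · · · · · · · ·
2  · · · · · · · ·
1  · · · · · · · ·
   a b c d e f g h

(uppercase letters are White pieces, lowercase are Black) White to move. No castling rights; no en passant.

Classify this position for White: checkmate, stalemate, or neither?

White to move; white king on h5.
In check: no.
Legal moves for White: Kh6, Kg6, Kg5, Kh4, Kg4, Re8, Re7, Re6, Rg5, Rf5, Rd5, Rc5+, Rb5, Ra5, Re4+, Re3, Re2, Re1.
White has 18 legal moves and is not in check → neither.

neither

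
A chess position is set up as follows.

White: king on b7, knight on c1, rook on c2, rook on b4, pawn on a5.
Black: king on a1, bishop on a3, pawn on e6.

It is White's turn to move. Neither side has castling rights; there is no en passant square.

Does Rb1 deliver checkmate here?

After Rb1: black king on a1; in check: yes, from the white rook on b1.
Black has 1 legal reply: Kxb1.
In check but a legal move exists → not checkmate.

no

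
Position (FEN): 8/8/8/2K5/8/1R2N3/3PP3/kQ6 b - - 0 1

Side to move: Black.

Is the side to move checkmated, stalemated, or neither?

Black to move; black king on a1.
In check: yes, from the white queen on b1.
King squares — b1: attacked by Rb3; a2: attacked by Qb1; b2: attacked by Qb1.
Legal moves for Black: none.
In check with no legal moves → checkmate.

checkmate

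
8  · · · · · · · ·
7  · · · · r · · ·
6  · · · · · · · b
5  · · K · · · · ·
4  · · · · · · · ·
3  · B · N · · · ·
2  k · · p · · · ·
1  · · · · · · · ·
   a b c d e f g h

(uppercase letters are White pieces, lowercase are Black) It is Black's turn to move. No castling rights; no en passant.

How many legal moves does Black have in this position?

Black to move; king on a2.
In check: yes, from the white bishop on b3.
Legal moves: Kxb3, Ka3, Kb1, Ka1.
Count: 4.

4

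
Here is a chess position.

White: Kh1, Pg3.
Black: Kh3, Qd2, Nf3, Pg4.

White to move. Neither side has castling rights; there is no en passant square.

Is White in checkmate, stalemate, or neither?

White to move; white king on h1.
In check: no.
King squares — g1: attacked by Nf3; g2: attacked by Qd2; h2: attacked by Qd2.
Legal moves for White: none.
Not in check and no legal moves → stalemate.

stalemate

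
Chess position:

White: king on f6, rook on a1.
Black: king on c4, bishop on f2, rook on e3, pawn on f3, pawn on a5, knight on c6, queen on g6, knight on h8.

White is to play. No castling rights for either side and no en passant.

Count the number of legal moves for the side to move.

0

White to move; king on f6.
In check: yes, from the black queen on g6.
Legal moves: none.
Count: 0.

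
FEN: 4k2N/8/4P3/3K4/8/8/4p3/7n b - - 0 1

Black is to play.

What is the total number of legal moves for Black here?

Black to move; king on e8.
In check: no.
Legal moves: Kf8, Kd8, Ke7, Ng3, Nf2, e1=Q, e1=R, e1=B, e1=N.
Count: 9.

9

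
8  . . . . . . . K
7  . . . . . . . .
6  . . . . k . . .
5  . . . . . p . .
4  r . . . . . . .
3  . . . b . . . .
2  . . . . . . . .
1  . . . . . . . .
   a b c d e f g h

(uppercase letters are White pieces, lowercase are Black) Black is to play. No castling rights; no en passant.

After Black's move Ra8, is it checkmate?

no

After Ra8: white king on h8; in check: yes, from the black rook on a8.
White has 2 legal replies: Kh7, Kg7.
In check but a legal move exists → not checkmate.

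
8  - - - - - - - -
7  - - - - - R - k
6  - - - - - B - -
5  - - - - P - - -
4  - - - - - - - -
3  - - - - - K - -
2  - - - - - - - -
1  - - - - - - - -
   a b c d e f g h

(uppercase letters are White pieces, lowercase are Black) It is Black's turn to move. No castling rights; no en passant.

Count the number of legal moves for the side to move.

Black to move; king on h7.
In check: yes, from the white rook on f7.
Legal moves: Kg8, Kh6, Kg6.
Count: 3.

3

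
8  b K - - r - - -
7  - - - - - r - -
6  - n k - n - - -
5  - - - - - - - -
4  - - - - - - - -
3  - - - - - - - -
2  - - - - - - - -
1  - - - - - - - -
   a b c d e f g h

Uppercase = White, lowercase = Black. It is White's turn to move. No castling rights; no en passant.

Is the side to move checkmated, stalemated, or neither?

White to move; white king on b8.
In check: yes, from the black rook on e8.
King squares — a7: attacked by Rf7; b7: attacked by Kc6; c7: attacked by Kc6; a8: attacked by Nb6; c8: attacked by Nb6.
Legal moves for White: none.
In check with no legal moves → checkmate.

checkmate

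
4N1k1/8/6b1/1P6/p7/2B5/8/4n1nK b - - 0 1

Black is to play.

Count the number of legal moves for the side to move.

20

Black to move; king on g8.
In check: no.
Legal moves: Kf8, Kh7, Kf7, Bxe8, Bh7, Bf7, Bh5, Bf5, Be4+, Bd3, Bc2, Bb1, Nh3, Ngf3, Ne2, Nef3, Nd3, Ng2, Nc2, a3.
Count: 20.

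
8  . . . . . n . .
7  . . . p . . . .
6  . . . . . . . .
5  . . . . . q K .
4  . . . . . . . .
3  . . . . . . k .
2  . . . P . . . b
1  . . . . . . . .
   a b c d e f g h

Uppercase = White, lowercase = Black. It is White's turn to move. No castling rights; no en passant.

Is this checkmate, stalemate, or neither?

White to move; white king on g5.
In check: yes, from the black queen on f5.
King squares — f4: attacked by Kg3; g4: attacked by Kg3; h4: attacked by Kg3; f5: available; h5: attacked by Qf5; f6: attacked by Qf5; g6: attacked by Qf5; h6: available.
Legal moves for White: Kh6, Kxf5.
White is in check but has 2 legal moves → neither.

neither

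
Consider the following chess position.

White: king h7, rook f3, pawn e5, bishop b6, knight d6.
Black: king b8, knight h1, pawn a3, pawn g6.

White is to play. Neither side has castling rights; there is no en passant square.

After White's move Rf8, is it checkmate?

yes

After Rf8: black king on b8; in check: yes, from the white rook on f8.
King squares — a7: attacked by Bb6; b7: attacked by Nd6; c7: attacked by Bb6; a8: attacked by Rf8; c8: attacked by Nd6.
Black has no legal moves → checkmate.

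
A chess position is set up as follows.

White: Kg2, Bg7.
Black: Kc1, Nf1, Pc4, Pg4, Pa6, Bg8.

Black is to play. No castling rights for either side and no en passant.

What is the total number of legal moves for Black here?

15

Black to move; king on c1.
In check: no.
Legal moves: Bh7, Bf7, Be6, Bd5+, Ng3, Ne3+, Nh2, Nd2, Kd2, Kc2, Kd1, Kb1, a5, g3, c3.
Count: 15.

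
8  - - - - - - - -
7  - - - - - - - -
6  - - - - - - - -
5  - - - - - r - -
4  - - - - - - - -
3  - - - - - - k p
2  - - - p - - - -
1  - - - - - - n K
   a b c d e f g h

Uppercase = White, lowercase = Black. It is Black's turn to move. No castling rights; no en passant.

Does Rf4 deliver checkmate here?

no

After Rf4: white king on h1; in check: no.
White is not in check, so this cannot be checkmate.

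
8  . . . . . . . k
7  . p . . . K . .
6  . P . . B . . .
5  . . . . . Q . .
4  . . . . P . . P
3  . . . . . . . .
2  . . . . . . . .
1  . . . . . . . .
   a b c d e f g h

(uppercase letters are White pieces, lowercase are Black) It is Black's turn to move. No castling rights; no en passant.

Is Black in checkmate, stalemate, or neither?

stalemate

Black to move; black king on h8.
In check: no.
King squares — g7: attacked by Kf7; h7: attacked by Qf5; g8: attacked by Kf7.
Legal moves for Black: none.
Not in check and no legal moves → stalemate.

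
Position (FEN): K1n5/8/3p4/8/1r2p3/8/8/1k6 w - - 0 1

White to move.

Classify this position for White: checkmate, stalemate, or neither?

stalemate

White to move; white king on a8.
In check: no.
King squares — a7: attacked by Nc8; b7: attacked by Rb4; b8: attacked by Rb4.
Legal moves for White: none.
Not in check and no legal moves → stalemate.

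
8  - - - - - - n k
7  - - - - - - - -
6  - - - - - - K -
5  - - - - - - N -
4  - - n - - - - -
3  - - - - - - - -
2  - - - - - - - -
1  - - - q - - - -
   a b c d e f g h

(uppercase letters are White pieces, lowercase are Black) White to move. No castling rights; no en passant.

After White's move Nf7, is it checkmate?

After Nf7: black king on h8; in check: yes, from the white knight on f7.
King squares — g7: attacked by Kg6; h7: attacked by Kg6; g8: own knight.
Black has no legal moves → checkmate.

yes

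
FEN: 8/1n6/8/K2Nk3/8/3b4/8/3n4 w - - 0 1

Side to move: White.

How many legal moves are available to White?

White to move; king on a5.
In check: yes, from the black knight on b7.
Legal moves: Kb6, Kb4, Ka4.
Count: 3.

3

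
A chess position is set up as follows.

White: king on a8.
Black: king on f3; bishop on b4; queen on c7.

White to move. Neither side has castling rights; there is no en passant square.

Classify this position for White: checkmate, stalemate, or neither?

stalemate

White to move; white king on a8.
In check: no.
King squares — a7: attacked by Qc7; b7: attacked by Qc7; b8: attacked by Qc7.
Legal moves for White: none.
Not in check and no legal moves → stalemate.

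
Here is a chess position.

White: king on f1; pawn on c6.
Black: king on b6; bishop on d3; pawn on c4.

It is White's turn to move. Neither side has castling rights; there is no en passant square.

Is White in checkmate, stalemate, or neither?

neither

White to move; white king on f1.
In check: yes, from the black bishop on d3.
King squares — e1: available; g1: available; e2: attacked by Bd3; f2: available; g2: available.
Legal moves for White: Kg2, Kf2, Kg1, Ke1.
White is in check but has 4 legal moves → neither.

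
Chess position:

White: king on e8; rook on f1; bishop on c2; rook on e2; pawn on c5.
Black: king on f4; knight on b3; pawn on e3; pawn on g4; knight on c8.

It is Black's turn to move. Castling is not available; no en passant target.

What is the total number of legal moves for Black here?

3

Black to move; king on f4.
In check: yes, from the white rook on f1.
Legal moves: Kg5, Ke5, Kg3.
Count: 3.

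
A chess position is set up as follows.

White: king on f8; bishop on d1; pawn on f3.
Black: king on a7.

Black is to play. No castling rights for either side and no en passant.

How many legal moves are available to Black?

5

Black to move; king on a7.
In check: no.
Legal moves: Kb8, Ka8, Kb7, Kb6, Ka6.
Count: 5.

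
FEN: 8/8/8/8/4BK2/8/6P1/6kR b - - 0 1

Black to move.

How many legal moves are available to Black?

2

Black to move; king on g1.
In check: yes, from the white rook on h1.
Legal moves: Kf2, Kxh1.
Count: 2.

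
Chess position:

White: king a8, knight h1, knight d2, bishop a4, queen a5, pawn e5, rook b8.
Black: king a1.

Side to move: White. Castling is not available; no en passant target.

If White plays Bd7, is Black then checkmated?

After Bd7: black king on a1; in check: yes, from the white queen on a5.
King squares — b1: attacked by Nd2; a2: attacked by Qa5; b2: attacked by Rb8.
Black has no legal moves → checkmate.

yes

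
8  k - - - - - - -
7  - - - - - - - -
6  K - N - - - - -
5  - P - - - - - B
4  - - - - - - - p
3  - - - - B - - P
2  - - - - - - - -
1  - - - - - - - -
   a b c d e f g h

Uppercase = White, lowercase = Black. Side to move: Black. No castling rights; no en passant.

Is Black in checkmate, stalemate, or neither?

stalemate

Black to move; black king on a8.
In check: no.
King squares — a7: attacked by Be3; b7: attacked by Ka6; b8: attacked by Nc6.
Legal moves for Black: none.
Not in check and no legal moves → stalemate.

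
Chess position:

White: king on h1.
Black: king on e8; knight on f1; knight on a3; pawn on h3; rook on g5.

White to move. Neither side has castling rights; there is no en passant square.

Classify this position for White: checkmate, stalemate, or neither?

White to move; white king on h1.
In check: no.
King squares — g1: attacked by Rg5; g2: attacked by Ph3; h2: attacked by Nf1.
Legal moves for White: none.
Not in check and no legal moves → stalemate.

stalemate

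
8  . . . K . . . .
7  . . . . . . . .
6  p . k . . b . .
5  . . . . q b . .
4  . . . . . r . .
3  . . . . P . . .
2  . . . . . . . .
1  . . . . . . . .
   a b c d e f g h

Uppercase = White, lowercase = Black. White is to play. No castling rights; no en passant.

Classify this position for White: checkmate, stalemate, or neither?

White to move; white king on d8.
In check: yes, from the black bishop on f6.
King squares — c7: attacked by Qe5; d7: attacked by Bf5; e7: attacked by Qe5; c8: attacked by Bf5; e8: attacked by Qe5.
Legal moves for White: none.
In check with no legal moves → checkmate.

checkmate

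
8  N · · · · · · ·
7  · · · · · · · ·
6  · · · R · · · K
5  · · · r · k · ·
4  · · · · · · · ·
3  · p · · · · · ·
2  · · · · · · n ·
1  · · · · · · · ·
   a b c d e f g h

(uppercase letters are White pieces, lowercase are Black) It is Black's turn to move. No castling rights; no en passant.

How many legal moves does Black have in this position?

Black to move; king on f5.
In check: no.
Legal moves: Ke5, Kg4, Kf4, Ke4, Rxd6+, Re5, Rc5, Rb5, Ra5, Rd4, Rd3, Rd2, Rd1, Nh4, Nf4, Ne3, Ne1, b2.
Count: 18.

18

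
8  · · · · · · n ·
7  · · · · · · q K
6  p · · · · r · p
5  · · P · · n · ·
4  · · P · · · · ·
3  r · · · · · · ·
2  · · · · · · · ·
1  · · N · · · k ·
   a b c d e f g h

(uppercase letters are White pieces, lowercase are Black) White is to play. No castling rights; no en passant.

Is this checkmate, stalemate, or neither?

checkmate

White to move; white king on h7.
In check: yes, from the black queen on g7.
King squares — g6: attacked by Rf6; h6: attacked by Nf5; g7: attacked by Nf5; g8: attacked by Qg7; h8: attacked by Qg7.
Legal moves for White: none.
In check with no legal moves → checkmate.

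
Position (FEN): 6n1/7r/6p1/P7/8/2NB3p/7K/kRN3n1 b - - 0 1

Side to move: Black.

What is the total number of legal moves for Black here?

0

Black to move; king on a1.
In check: yes, from the white rook on b1.
Legal moves: none.
Count: 0.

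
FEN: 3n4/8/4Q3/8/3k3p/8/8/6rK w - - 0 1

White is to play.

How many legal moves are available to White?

White to move; king on h1.
In check: yes, from the black rook on g1.
Legal moves: Kh2, Kxg1.
Count: 2.

2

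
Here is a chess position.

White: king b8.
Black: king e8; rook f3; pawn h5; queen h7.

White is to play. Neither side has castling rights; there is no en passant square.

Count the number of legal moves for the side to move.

2

White to move; king on b8.
In check: no.
Legal moves: Kc8, Ka8.
Count: 2.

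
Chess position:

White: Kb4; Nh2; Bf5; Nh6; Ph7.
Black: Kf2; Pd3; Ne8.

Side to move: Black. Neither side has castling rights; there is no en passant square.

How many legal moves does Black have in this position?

11

Black to move; king on f2.
In check: no.
Legal moves: Ng7, Nc7, Nf6, Nd6, Kg3, Ke3, Kg2, Ke2, Kg1, Ke1, d2.
Count: 11.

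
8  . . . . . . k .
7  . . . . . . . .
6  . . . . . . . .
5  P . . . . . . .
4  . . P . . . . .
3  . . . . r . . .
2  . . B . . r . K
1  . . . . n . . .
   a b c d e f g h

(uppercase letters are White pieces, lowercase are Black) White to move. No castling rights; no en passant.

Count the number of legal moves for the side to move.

2

White to move; king on h2.
In check: yes, from the black rook on f2.
Legal moves: Kh1, Kg1.
Count: 2.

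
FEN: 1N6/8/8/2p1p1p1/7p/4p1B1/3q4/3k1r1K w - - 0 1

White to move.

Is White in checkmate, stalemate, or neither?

White to move; white king on h1.
In check: yes, from the black rook on f1.
King squares — g1: attacked by Rf1; g2: attacked by Qd2; h2: attacked by Qd2.
Legal moves for White: none.
In check with no legal moves → checkmate.

checkmate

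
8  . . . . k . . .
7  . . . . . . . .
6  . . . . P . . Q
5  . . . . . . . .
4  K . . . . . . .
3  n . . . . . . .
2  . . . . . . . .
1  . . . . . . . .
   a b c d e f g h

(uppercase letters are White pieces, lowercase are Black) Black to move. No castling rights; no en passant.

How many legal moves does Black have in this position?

6

Black to move; king on e8.
In check: no.
Legal moves: Kd8, Ke7, Nb5, Nc4, Nc2, Nb1.
Count: 6.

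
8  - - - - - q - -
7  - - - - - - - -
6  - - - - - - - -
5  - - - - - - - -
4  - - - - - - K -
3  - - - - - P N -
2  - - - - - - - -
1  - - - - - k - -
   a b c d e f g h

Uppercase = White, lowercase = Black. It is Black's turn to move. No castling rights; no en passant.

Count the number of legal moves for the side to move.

4

Black to move; king on f1.
In check: yes, from the white knight on g3.
Legal moves: Kg2, Kf2, Kg1, Ke1.
Count: 4.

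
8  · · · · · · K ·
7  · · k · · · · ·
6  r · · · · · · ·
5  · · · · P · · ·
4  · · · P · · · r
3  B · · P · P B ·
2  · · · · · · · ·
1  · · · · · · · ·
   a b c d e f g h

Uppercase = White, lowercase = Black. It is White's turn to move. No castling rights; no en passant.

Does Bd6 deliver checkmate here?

After Bd6: black king on c7; in check: yes, from the white bishop on d6.
Black has 7 legal replies: Kd8, Kc8, Kd7, Kb7, Kc6, Kb6, Rxd6.
In check but a legal move exists → not checkmate.

no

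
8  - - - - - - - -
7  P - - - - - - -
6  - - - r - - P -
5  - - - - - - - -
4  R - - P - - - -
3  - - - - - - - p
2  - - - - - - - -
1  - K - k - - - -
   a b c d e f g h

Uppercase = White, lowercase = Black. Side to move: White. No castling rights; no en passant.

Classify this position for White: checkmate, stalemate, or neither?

neither

White to move; white king on b1.
In check: no.
Legal moves for White: Ra6, Ra5, Rc4, Rb4, Ra3, Ra2, Ra1, Kb2, Ka2, Ka1, a8=Q, a8=R, a8=B, a8=N, g7, d5.
White has 16 legal moves and is not in check → neither.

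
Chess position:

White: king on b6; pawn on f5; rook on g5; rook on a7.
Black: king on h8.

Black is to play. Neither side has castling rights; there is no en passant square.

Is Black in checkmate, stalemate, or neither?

Black to move; black king on h8.
In check: no.
King squares — g7: attacked by Rg5; h7: attacked by Ra7; g8: attacked by Rg5.
Legal moves for Black: none.
Not in check and no legal moves → stalemate.

stalemate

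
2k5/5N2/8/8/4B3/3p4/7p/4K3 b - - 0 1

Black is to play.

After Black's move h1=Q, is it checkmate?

no

After h1=Q: white king on e1; in check: yes, from the black queen on h1.
White has 3 legal replies: Kf2, Kd2, Bxh1.
In check but a legal move exists → not checkmate.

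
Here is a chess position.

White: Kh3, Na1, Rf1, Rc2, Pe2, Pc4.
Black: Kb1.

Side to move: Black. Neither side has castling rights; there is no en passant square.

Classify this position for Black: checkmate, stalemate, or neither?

Black to move; black king on b1.
In check: yes, from the white rook on f1.
King squares — a1: attacked by Rf1; c1: attacked by Rf1; a2: attacked by Rc2; b2: attacked by Rc2; c2: attacked by Na1.
Legal moves for Black: none.
In check with no legal moves → checkmate.

checkmate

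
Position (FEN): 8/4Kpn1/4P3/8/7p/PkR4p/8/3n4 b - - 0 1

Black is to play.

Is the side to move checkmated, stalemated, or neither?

Black to move; black king on b3.
In check: yes, from the white rook on c3.
King squares — a2: available; b2: available; c2: attacked by Rc3; a3: attacked by Rc3; c3: available; a4: available; b4: attacked by Pa3; c4: attacked by Rc3.
Legal moves for Black: Ka4, Kxc3, Kb2, Ka2, Nxc3.
Black is in check but has 5 legal moves → neither.

neither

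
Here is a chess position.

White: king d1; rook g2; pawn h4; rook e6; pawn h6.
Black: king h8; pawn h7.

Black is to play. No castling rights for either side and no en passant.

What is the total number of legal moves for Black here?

Black to move; king on h8.
In check: no.
Legal moves: none.
Count: 0.

0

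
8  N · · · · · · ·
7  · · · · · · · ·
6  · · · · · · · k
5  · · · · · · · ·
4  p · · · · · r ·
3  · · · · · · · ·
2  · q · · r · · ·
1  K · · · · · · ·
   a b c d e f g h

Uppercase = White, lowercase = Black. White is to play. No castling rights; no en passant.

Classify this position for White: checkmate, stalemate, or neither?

checkmate

White to move; white king on a1.
In check: yes, from the black queen on b2.
King squares — b1: attacked by Qb2; a2: attacked by Qb2; b2: attacked by Re2.
Legal moves for White: none.
In check with no legal moves → checkmate.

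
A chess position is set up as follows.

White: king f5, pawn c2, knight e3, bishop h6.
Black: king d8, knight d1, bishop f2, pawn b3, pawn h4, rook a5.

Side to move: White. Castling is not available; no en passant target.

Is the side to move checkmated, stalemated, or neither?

neither

White to move; white king on f5.
In check: yes, from the black rook on a5.
Legal moves for White: Kg6, Kf6, Ke6, Kg4, Kf4, Ke4, Nd5.
White is in check but has 7 legal moves → neither.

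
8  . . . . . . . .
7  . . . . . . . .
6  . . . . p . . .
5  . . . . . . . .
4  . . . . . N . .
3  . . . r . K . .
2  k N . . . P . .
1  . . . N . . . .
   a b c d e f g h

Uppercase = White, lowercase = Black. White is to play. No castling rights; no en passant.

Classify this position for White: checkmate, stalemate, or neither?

neither

White to move; white king on f3.
In check: yes, from the black rook on d3.
Legal moves for White: Kg4, Ke4, Kg2, Ke2, Nfxd3, Nbxd3, Ne3.
White is in check but has 7 legal moves → neither.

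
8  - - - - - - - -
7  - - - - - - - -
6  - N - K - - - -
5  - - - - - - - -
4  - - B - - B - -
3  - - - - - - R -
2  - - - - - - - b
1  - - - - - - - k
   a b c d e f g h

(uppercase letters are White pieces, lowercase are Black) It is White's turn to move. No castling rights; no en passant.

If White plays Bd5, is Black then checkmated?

After Bd5: black king on h1; in check: yes, from the white bishop on d5.
King squares — g1: attacked by Rg3; g2: attacked by Rg3; h2: own bishop.
Black has no legal moves → checkmate.

yes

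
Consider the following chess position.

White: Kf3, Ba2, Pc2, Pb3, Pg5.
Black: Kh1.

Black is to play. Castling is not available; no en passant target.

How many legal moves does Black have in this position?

2

Black to move; king on h1.
In check: no.
Legal moves: Kh2, Kg1.
Count: 2.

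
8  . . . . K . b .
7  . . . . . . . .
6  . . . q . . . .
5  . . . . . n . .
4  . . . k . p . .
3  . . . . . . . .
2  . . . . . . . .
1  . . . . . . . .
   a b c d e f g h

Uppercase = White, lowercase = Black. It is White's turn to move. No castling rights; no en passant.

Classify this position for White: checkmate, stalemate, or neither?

White to move; white king on e8.
In check: no.
King squares — d7: attacked by Qd6; e7: attacked by Nf5; f7: attacked by Bg8; d8: attacked by Qd6; f8: attacked by Qd6.
Legal moves for White: none.
Not in check and no legal moves → stalemate.

stalemate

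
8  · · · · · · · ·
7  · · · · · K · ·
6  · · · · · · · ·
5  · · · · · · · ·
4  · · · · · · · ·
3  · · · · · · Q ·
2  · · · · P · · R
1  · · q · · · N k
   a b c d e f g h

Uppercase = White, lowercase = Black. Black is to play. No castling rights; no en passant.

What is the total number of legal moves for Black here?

0

Black to move; king on h1.
In check: yes, from the white rook on h2.
Legal moves: none.
Count: 0.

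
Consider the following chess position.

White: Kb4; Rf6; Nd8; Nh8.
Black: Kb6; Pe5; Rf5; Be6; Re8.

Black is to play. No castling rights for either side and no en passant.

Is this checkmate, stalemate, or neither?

Black to move; black king on b6.
In check: no.
Legal moves for Black: Rxh8, Rg8, Rf8, Rxd8, Re7, Kc7, Ka7, Ka6, Rxf6, Rh5, Rg5, Rf4+, Rf3, Rf2, Rf1, e4.
Black has 16 legal moves and is not in check → neither.

neither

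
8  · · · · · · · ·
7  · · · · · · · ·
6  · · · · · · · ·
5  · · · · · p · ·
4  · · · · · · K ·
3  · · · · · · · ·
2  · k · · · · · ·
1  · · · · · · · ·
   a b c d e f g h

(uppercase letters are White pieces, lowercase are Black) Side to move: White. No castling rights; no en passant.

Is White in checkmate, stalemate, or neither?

White to move; white king on g4.
In check: yes, from the black pawn on f5.
Legal moves for White: Kh5, Kg5, Kxf5, Kh4, Kf4, Kh3, Kg3, Kf3.
White is in check but has 8 legal moves → neither.

neither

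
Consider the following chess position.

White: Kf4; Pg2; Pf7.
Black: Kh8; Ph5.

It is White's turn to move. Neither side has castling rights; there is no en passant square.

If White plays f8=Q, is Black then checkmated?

no

After f8=Q: black king on h8; in check: yes, from the white queen on f8.
Black has 1 legal reply: Kh7.
In check but a legal move exists → not checkmate.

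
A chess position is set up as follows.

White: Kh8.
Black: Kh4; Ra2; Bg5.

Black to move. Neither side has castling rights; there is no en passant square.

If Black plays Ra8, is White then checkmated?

no

After Ra8: white king on h8; in check: yes, from the black rook on a8.
White has 2 legal replies: Kh7, Kg7.
In check but a legal move exists → not checkmate.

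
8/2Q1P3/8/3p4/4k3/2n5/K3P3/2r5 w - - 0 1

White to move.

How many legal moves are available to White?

4

White to move; king on a2.
In check: yes, from the black knight on c3.
Legal moves: Kb3, Ka3, Kb2, Qxc3.
Count: 4.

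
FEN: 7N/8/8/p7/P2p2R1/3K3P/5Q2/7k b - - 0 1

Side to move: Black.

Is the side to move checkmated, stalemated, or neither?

stalemate

Black to move; black king on h1.
In check: no.
King squares — g1: attacked by Qf2; g2: attacked by Qf2; h2: attacked by Qf2.
Legal moves for Black: none.
Not in check and no legal moves → stalemate.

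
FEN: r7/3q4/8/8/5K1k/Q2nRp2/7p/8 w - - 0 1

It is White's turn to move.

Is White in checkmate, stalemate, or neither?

White to move; white king on f4.
In check: yes, from the black knight on d3.
King squares — e3: own rook; f3: available; g3: attacked by Kh4; e4: available; g4: attacked by Kh4; e5: attacked by Nd3; f5: attacked by Qd7; g5: attacked by Kh4.
Legal moves for White: Ke4, Kxf3, Rxd3, Qxd3.
White is in check but has 4 legal moves → neither.

neither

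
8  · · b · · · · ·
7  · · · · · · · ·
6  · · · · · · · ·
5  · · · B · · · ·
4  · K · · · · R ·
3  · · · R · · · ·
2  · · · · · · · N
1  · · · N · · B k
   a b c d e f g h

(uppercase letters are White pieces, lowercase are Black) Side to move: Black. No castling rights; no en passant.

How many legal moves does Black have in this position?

0

Black to move; king on h1.
In check: yes, from the white bishop on d5.
Legal moves: none.
Count: 0.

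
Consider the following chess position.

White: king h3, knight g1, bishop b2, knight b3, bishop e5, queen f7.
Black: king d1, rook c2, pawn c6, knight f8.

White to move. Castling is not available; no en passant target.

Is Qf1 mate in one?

After Qf1: black king on d1; in check: yes, from the white queen on f1.
King squares — c1: attacked by Qf1; e1: attacked by Qf1; c2: own rook; d2: attacked by Nb3; e2: attacked by Qf1.
Black has no legal moves → checkmate.

yes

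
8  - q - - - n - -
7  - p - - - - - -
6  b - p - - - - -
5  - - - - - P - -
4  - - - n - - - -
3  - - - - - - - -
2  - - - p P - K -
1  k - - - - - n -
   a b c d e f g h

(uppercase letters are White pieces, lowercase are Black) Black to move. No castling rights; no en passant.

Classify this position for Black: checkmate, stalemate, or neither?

neither

Black to move; black king on a1.
In check: no.
Legal moves for Black include: Nh7, Nd7, Ng6, Nfe6, Qe8, Qd8, Qc8, Qa8, Qc7, Qa7, Qd6, Qe5, Qf4, Qg3+, Qh2+, Bb5, Bc4, Bd3, ... (list truncated; more exist).
Black has legal moves and is not in check → neither.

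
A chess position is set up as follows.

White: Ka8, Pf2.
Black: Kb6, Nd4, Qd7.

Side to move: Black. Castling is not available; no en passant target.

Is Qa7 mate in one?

After Qa7: white king on a8; in check: yes, from the black queen on a7.
King squares — a7: attacked by Kb6; b7: attacked by Kb6; b8: attacked by Qa7.
White has no legal moves → checkmate.

yes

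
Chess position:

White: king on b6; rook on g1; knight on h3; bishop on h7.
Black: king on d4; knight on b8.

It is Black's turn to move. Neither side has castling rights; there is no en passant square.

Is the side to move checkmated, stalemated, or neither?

Black to move; black king on d4.
In check: no.
Legal moves for Black: Nd7+, Nc6, Na6, Ke5, Kd5, Kc4, Ke3, Kc3.
Black has 8 legal moves and is not in check → neither.

neither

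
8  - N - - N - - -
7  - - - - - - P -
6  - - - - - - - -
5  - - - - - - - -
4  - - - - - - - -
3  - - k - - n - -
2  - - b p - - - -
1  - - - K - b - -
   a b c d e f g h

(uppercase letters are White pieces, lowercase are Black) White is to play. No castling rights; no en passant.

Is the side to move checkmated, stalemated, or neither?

checkmate

White to move; white king on d1.
In check: yes, from the black bishop on c2.
King squares — c1: attacked by Pd2; e1: attacked by Pd2; c2: attacked by Kc3; d2: attacked by Kc3; e2: attacked by Bf1.
Legal moves for White: none.
In check with no legal moves → checkmate.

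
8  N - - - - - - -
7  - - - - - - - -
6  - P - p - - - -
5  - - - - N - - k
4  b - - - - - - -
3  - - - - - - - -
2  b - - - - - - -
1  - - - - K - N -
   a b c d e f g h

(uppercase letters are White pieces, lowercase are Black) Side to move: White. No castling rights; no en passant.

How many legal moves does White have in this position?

White to move; king on e1.
In check: no.
Legal moves: Nc7, Nf7, Nd7, Ng6, Nc6, Ng4, Nc4, Nef3, Nd3, Nh3, Ngf3, Ne2, Kf2, Ke2, Kd2, Kf1, b7.
Count: 17.

17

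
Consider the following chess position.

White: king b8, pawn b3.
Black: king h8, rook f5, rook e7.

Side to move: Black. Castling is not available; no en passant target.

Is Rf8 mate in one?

After Rf8: white king on b8; in check: yes, from the black rook on f8.
King squares — a7: attacked by Re7; b7: attacked by Re7; c7: attacked by Re7; a8: attacked by Rf8; c8: attacked by Rf8.
White has no legal moves → checkmate.

yes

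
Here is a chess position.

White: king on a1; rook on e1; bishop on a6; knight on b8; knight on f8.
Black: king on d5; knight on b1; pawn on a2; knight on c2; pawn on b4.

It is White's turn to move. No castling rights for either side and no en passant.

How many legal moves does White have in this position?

2

White to move; king on a1.
In check: yes, from the black knight on c2.
Legal moves: Kb2, Kxa2.
Count: 2.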